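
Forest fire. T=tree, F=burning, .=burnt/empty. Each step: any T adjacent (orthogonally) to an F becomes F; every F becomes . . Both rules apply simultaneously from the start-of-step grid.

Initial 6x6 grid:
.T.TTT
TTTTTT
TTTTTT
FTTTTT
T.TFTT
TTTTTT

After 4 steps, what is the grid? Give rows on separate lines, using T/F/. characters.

Step 1: 7 trees catch fire, 2 burn out
  .T.TTT
  TTTTTT
  FTTTTT
  .FTFTT
  F.F.FT
  TTTFTT
Step 2: 9 trees catch fire, 7 burn out
  .T.TTT
  FTTTTT
  .FTFTT
  ..F.FT
  .....F
  FTF.FT
Step 3: 7 trees catch fire, 9 burn out
  .T.TTT
  .FTFTT
  ..F.FT
  .....F
  ......
  .F...F
Step 4: 5 trees catch fire, 7 burn out
  .F.FTT
  ..F.FT
  .....F
  ......
  ......
  ......

.F.FTT
..F.FT
.....F
......
......
......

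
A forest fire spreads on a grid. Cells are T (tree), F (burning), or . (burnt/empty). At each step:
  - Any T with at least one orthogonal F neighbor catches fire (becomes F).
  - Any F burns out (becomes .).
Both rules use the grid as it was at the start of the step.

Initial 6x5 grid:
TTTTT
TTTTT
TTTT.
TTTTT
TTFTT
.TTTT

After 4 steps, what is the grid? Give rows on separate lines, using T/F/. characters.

Step 1: 4 trees catch fire, 1 burn out
  TTTTT
  TTTTT
  TTTT.
  TTFTT
  TF.FT
  .TFTT
Step 2: 7 trees catch fire, 4 burn out
  TTTTT
  TTTTT
  TTFT.
  TF.FT
  F...F
  .F.FT
Step 3: 6 trees catch fire, 7 burn out
  TTTTT
  TTFTT
  TF.F.
  F...F
  .....
  ....F
Step 4: 4 trees catch fire, 6 burn out
  TTFTT
  TF.FT
  F....
  .....
  .....
  .....

TTFTT
TF.FT
F....
.....
.....
.....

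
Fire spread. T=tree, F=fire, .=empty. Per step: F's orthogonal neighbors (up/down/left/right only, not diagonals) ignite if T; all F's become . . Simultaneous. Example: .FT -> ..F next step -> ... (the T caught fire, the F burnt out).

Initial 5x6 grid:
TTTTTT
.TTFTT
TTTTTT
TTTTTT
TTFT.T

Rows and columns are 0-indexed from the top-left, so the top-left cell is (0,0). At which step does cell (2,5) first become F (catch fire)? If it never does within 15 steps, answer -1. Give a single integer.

Step 1: cell (2,5)='T' (+7 fires, +2 burnt)
Step 2: cell (2,5)='T' (+9 fires, +7 burnt)
Step 3: cell (2,5)='F' (+6 fires, +9 burnt)
  -> target ignites at step 3
Step 4: cell (2,5)='.' (+3 fires, +6 burnt)
Step 5: cell (2,5)='.' (+1 fires, +3 burnt)
Step 6: cell (2,5)='.' (+0 fires, +1 burnt)
  fire out at step 6

3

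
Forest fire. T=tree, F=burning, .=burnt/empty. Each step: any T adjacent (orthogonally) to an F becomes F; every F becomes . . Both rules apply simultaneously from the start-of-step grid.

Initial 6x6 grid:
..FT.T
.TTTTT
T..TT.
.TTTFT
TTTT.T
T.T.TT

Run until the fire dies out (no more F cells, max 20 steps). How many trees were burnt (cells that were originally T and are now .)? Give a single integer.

Answer: 22

Derivation:
Step 1: +5 fires, +2 burnt (F count now 5)
Step 2: +7 fires, +5 burnt (F count now 7)
Step 3: +4 fires, +7 burnt (F count now 4)
Step 4: +4 fires, +4 burnt (F count now 4)
Step 5: +1 fires, +4 burnt (F count now 1)
Step 6: +1 fires, +1 burnt (F count now 1)
Step 7: +0 fires, +1 burnt (F count now 0)
Fire out after step 7
Initially T: 23, now '.': 35
Total burnt (originally-T cells now '.'): 22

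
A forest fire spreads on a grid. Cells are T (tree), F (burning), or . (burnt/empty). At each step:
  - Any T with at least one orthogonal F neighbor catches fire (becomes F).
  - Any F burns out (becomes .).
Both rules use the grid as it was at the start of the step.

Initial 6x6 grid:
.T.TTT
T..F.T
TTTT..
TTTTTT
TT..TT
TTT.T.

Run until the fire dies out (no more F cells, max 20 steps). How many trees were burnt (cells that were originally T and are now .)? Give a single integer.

Answer: 23

Derivation:
Step 1: +2 fires, +1 burnt (F count now 2)
Step 2: +3 fires, +2 burnt (F count now 3)
Step 3: +4 fires, +3 burnt (F count now 4)
Step 4: +5 fires, +4 burnt (F count now 5)
Step 5: +5 fires, +5 burnt (F count now 5)
Step 6: +2 fires, +5 burnt (F count now 2)
Step 7: +2 fires, +2 burnt (F count now 2)
Step 8: +0 fires, +2 burnt (F count now 0)
Fire out after step 8
Initially T: 24, now '.': 35
Total burnt (originally-T cells now '.'): 23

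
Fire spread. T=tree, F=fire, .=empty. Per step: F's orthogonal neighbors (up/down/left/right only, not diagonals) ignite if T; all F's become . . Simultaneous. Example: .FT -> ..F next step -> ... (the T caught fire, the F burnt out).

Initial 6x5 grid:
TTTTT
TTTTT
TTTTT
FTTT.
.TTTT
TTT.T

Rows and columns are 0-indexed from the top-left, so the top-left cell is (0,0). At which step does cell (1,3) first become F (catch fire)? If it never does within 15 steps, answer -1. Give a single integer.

Step 1: cell (1,3)='T' (+2 fires, +1 burnt)
Step 2: cell (1,3)='T' (+4 fires, +2 burnt)
Step 3: cell (1,3)='T' (+6 fires, +4 burnt)
Step 4: cell (1,3)='T' (+6 fires, +6 burnt)
Step 5: cell (1,3)='F' (+4 fires, +6 burnt)
  -> target ignites at step 5
Step 6: cell (1,3)='.' (+3 fires, +4 burnt)
Step 7: cell (1,3)='.' (+1 fires, +3 burnt)
Step 8: cell (1,3)='.' (+0 fires, +1 burnt)
  fire out at step 8

5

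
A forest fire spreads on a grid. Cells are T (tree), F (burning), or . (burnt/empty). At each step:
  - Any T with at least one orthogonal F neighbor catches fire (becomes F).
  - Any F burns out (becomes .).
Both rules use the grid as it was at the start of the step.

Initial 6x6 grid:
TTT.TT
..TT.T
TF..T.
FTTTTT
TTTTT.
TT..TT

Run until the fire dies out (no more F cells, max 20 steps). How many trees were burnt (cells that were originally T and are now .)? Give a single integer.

Step 1: +3 fires, +2 burnt (F count now 3)
Step 2: +3 fires, +3 burnt (F count now 3)
Step 3: +3 fires, +3 burnt (F count now 3)
Step 4: +2 fires, +3 burnt (F count now 2)
Step 5: +3 fires, +2 burnt (F count now 3)
Step 6: +1 fires, +3 burnt (F count now 1)
Step 7: +1 fires, +1 burnt (F count now 1)
Step 8: +0 fires, +1 burnt (F count now 0)
Fire out after step 8
Initially T: 24, now '.': 28
Total burnt (originally-T cells now '.'): 16

Answer: 16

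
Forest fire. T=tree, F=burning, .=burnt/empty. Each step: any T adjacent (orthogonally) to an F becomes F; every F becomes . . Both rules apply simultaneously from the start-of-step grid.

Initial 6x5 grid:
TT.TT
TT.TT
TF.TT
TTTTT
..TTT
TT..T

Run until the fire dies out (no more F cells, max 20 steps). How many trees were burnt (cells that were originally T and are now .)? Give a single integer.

Answer: 20

Derivation:
Step 1: +3 fires, +1 burnt (F count now 3)
Step 2: +4 fires, +3 burnt (F count now 4)
Step 3: +3 fires, +4 burnt (F count now 3)
Step 4: +3 fires, +3 burnt (F count now 3)
Step 5: +3 fires, +3 burnt (F count now 3)
Step 6: +3 fires, +3 burnt (F count now 3)
Step 7: +1 fires, +3 burnt (F count now 1)
Step 8: +0 fires, +1 burnt (F count now 0)
Fire out after step 8
Initially T: 22, now '.': 28
Total burnt (originally-T cells now '.'): 20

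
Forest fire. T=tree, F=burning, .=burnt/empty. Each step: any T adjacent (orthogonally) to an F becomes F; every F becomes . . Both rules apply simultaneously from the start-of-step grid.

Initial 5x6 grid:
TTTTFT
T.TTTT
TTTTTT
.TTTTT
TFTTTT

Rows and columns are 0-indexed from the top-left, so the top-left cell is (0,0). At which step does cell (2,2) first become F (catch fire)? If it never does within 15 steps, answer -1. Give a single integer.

Step 1: cell (2,2)='T' (+6 fires, +2 burnt)
Step 2: cell (2,2)='T' (+7 fires, +6 burnt)
Step 3: cell (2,2)='F' (+9 fires, +7 burnt)
  -> target ignites at step 3
Step 4: cell (2,2)='.' (+4 fires, +9 burnt)
Step 5: cell (2,2)='.' (+0 fires, +4 burnt)
  fire out at step 5

3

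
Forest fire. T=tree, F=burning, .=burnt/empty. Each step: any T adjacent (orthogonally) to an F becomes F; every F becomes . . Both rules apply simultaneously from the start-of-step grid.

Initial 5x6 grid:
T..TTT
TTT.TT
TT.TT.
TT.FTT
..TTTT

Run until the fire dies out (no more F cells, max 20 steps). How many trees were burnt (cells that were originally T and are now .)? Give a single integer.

Answer: 13

Derivation:
Step 1: +3 fires, +1 burnt (F count now 3)
Step 2: +4 fires, +3 burnt (F count now 4)
Step 3: +2 fires, +4 burnt (F count now 2)
Step 4: +2 fires, +2 burnt (F count now 2)
Step 5: +2 fires, +2 burnt (F count now 2)
Step 6: +0 fires, +2 burnt (F count now 0)
Fire out after step 6
Initially T: 21, now '.': 22
Total burnt (originally-T cells now '.'): 13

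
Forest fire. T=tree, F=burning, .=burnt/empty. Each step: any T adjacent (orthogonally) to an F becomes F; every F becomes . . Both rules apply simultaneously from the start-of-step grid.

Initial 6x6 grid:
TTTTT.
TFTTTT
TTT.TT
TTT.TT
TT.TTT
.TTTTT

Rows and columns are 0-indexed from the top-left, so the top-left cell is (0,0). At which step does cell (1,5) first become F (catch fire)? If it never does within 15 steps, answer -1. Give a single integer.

Step 1: cell (1,5)='T' (+4 fires, +1 burnt)
Step 2: cell (1,5)='T' (+6 fires, +4 burnt)
Step 3: cell (1,5)='T' (+5 fires, +6 burnt)
Step 4: cell (1,5)='F' (+5 fires, +5 burnt)
  -> target ignites at step 4
Step 5: cell (1,5)='.' (+3 fires, +5 burnt)
Step 6: cell (1,5)='.' (+3 fires, +3 burnt)
Step 7: cell (1,5)='.' (+3 fires, +3 burnt)
Step 8: cell (1,5)='.' (+1 fires, +3 burnt)
Step 9: cell (1,5)='.' (+0 fires, +1 burnt)
  fire out at step 9

4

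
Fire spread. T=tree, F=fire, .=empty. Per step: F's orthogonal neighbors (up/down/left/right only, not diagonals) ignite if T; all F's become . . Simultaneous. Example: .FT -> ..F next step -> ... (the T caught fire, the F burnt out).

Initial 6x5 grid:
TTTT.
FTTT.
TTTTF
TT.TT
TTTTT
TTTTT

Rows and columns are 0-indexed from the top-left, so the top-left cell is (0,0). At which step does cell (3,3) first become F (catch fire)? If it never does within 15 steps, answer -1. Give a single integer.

Step 1: cell (3,3)='T' (+5 fires, +2 burnt)
Step 2: cell (3,3)='F' (+8 fires, +5 burnt)
  -> target ignites at step 2
Step 3: cell (3,3)='.' (+6 fires, +8 burnt)
Step 4: cell (3,3)='.' (+4 fires, +6 burnt)
Step 5: cell (3,3)='.' (+2 fires, +4 burnt)
Step 6: cell (3,3)='.' (+0 fires, +2 burnt)
  fire out at step 6

2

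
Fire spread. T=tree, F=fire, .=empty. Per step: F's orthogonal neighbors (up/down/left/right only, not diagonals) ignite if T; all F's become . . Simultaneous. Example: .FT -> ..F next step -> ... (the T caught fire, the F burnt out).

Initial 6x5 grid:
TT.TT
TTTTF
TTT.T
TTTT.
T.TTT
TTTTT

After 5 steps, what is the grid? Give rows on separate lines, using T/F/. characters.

Step 1: 3 trees catch fire, 1 burn out
  TT.TF
  TTTF.
  TTT.F
  TTTT.
  T.TTT
  TTTTT
Step 2: 2 trees catch fire, 3 burn out
  TT.F.
  TTF..
  TTT..
  TTTT.
  T.TTT
  TTTTT
Step 3: 2 trees catch fire, 2 burn out
  TT...
  TF...
  TTF..
  TTTT.
  T.TTT
  TTTTT
Step 4: 4 trees catch fire, 2 burn out
  TF...
  F....
  TF...
  TTFT.
  T.TTT
  TTTTT
Step 5: 5 trees catch fire, 4 burn out
  F....
  .....
  F....
  TF.F.
  T.FTT
  TTTTT

F....
.....
F....
TF.F.
T.FTT
TTTTT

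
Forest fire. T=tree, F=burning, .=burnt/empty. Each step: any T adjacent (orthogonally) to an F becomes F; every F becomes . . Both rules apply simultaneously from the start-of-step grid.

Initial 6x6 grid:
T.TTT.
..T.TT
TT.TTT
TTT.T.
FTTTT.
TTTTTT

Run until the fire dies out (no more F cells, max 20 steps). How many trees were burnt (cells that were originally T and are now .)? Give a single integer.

Step 1: +3 fires, +1 burnt (F count now 3)
Step 2: +4 fires, +3 burnt (F count now 4)
Step 3: +4 fires, +4 burnt (F count now 4)
Step 4: +2 fires, +4 burnt (F count now 2)
Step 5: +2 fires, +2 burnt (F count now 2)
Step 6: +2 fires, +2 burnt (F count now 2)
Step 7: +3 fires, +2 burnt (F count now 3)
Step 8: +2 fires, +3 burnt (F count now 2)
Step 9: +1 fires, +2 burnt (F count now 1)
Step 10: +1 fires, +1 burnt (F count now 1)
Step 11: +1 fires, +1 burnt (F count now 1)
Step 12: +0 fires, +1 burnt (F count now 0)
Fire out after step 12
Initially T: 26, now '.': 35
Total burnt (originally-T cells now '.'): 25

Answer: 25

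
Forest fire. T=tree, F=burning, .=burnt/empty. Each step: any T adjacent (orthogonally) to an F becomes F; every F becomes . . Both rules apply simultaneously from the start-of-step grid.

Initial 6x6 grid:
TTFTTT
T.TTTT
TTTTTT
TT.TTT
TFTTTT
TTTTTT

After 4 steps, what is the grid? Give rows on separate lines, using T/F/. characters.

Step 1: 7 trees catch fire, 2 burn out
  TF.FTT
  T.FTTT
  TTTTTT
  TF.TTT
  F.FTTT
  TFTTTT
Step 2: 9 trees catch fire, 7 burn out
  F...FT
  T..FTT
  TFFTTT
  F..TTT
  ...FTT
  F.FTTT
Step 3: 8 trees catch fire, 9 burn out
  .....F
  F...FT
  F..FTT
  ...FTT
  ....FT
  ...FTT
Step 4: 5 trees catch fire, 8 burn out
  ......
  .....F
  ....FT
  ....FT
  .....F
  ....FT

......
.....F
....FT
....FT
.....F
....FT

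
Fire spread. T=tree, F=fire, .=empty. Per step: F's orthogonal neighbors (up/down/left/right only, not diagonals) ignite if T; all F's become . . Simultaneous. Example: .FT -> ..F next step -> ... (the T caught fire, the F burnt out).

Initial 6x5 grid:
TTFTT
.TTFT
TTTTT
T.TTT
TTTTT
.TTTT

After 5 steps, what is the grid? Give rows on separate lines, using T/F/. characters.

Step 1: 5 trees catch fire, 2 burn out
  TF.FT
  .TF.F
  TTTFT
  T.TTT
  TTTTT
  .TTTT
Step 2: 6 trees catch fire, 5 burn out
  F...F
  .F...
  TTF.F
  T.TFT
  TTTTT
  .TTTT
Step 3: 4 trees catch fire, 6 burn out
  .....
  .....
  TF...
  T.F.F
  TTTFT
  .TTTT
Step 4: 4 trees catch fire, 4 burn out
  .....
  .....
  F....
  T....
  TTF.F
  .TTFT
Step 5: 4 trees catch fire, 4 burn out
  .....
  .....
  .....
  F....
  TF...
  .TF.F

.....
.....
.....
F....
TF...
.TF.F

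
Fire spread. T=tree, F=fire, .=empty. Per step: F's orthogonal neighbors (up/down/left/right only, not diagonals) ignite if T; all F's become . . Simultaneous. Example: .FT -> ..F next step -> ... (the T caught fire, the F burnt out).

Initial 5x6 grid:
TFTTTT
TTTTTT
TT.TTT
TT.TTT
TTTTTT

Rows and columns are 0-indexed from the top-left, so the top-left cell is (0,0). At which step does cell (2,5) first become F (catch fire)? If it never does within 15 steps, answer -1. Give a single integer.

Step 1: cell (2,5)='T' (+3 fires, +1 burnt)
Step 2: cell (2,5)='T' (+4 fires, +3 burnt)
Step 3: cell (2,5)='T' (+4 fires, +4 burnt)
Step 4: cell (2,5)='T' (+5 fires, +4 burnt)
Step 5: cell (2,5)='T' (+5 fires, +5 burnt)
Step 6: cell (2,5)='F' (+3 fires, +5 burnt)
  -> target ignites at step 6
Step 7: cell (2,5)='.' (+2 fires, +3 burnt)
Step 8: cell (2,5)='.' (+1 fires, +2 burnt)
Step 9: cell (2,5)='.' (+0 fires, +1 burnt)
  fire out at step 9

6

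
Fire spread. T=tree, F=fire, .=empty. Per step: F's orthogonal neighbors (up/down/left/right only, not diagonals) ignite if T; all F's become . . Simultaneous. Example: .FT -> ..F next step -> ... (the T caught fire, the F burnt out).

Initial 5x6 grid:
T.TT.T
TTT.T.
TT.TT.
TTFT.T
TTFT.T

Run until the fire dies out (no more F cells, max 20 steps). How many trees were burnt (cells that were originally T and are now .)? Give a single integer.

Answer: 17

Derivation:
Step 1: +4 fires, +2 burnt (F count now 4)
Step 2: +4 fires, +4 burnt (F count now 4)
Step 3: +3 fires, +4 burnt (F count now 3)
Step 4: +3 fires, +3 burnt (F count now 3)
Step 5: +2 fires, +3 burnt (F count now 2)
Step 6: +1 fires, +2 burnt (F count now 1)
Step 7: +0 fires, +1 burnt (F count now 0)
Fire out after step 7
Initially T: 20, now '.': 27
Total burnt (originally-T cells now '.'): 17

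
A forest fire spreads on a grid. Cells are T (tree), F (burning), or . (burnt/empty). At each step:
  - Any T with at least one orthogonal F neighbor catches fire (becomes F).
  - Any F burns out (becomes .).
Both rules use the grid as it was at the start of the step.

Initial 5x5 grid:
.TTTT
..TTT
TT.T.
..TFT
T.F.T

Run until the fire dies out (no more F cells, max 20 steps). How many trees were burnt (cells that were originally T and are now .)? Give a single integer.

Step 1: +3 fires, +2 burnt (F count now 3)
Step 2: +2 fires, +3 burnt (F count now 2)
Step 3: +3 fires, +2 burnt (F count now 3)
Step 4: +2 fires, +3 burnt (F count now 2)
Step 5: +1 fires, +2 burnt (F count now 1)
Step 6: +0 fires, +1 burnt (F count now 0)
Fire out after step 6
Initially T: 14, now '.': 22
Total burnt (originally-T cells now '.'): 11

Answer: 11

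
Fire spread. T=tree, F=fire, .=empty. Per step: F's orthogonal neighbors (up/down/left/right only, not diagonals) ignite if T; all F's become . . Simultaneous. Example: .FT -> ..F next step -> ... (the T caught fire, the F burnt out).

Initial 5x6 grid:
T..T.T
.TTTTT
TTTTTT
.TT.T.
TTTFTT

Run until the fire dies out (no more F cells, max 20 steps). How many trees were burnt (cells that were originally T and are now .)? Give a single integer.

Step 1: +2 fires, +1 burnt (F count now 2)
Step 2: +4 fires, +2 burnt (F count now 4)
Step 3: +4 fires, +4 burnt (F count now 4)
Step 4: +5 fires, +4 burnt (F count now 5)
Step 5: +4 fires, +5 burnt (F count now 4)
Step 6: +2 fires, +4 burnt (F count now 2)
Step 7: +0 fires, +2 burnt (F count now 0)
Fire out after step 7
Initially T: 22, now '.': 29
Total burnt (originally-T cells now '.'): 21

Answer: 21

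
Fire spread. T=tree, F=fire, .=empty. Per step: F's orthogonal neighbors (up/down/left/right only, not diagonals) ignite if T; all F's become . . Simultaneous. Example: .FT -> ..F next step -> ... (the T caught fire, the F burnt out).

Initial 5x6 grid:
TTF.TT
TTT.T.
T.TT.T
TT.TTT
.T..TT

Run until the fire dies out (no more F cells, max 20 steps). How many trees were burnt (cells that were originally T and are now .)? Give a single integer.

Answer: 17

Derivation:
Step 1: +2 fires, +1 burnt (F count now 2)
Step 2: +3 fires, +2 burnt (F count now 3)
Step 3: +2 fires, +3 burnt (F count now 2)
Step 4: +2 fires, +2 burnt (F count now 2)
Step 5: +2 fires, +2 burnt (F count now 2)
Step 6: +3 fires, +2 burnt (F count now 3)
Step 7: +3 fires, +3 burnt (F count now 3)
Step 8: +0 fires, +3 burnt (F count now 0)
Fire out after step 8
Initially T: 20, now '.': 27
Total burnt (originally-T cells now '.'): 17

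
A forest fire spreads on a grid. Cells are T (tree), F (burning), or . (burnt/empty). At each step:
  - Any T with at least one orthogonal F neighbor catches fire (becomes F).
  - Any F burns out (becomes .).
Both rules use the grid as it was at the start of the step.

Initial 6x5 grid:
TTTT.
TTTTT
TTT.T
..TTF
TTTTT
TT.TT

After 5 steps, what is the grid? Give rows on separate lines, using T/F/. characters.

Step 1: 3 trees catch fire, 1 burn out
  TTTT.
  TTTTT
  TTT.F
  ..TF.
  TTTTF
  TT.TT
Step 2: 4 trees catch fire, 3 burn out
  TTTT.
  TTTTF
  TTT..
  ..F..
  TTTF.
  TT.TF
Step 3: 4 trees catch fire, 4 burn out
  TTTT.
  TTTF.
  TTF..
  .....
  TTF..
  TT.F.
Step 4: 4 trees catch fire, 4 burn out
  TTTF.
  TTF..
  TF...
  .....
  TF...
  TT...
Step 5: 5 trees catch fire, 4 burn out
  TTF..
  TF...
  F....
  .....
  F....
  TF...

TTF..
TF...
F....
.....
F....
TF...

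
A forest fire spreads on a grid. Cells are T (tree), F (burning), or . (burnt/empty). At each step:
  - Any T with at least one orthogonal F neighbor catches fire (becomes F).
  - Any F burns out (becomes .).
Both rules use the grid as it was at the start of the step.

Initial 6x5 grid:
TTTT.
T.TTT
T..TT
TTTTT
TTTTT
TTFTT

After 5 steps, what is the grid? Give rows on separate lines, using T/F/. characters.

Step 1: 3 trees catch fire, 1 burn out
  TTTT.
  T.TTT
  T..TT
  TTTTT
  TTFTT
  TF.FT
Step 2: 5 trees catch fire, 3 burn out
  TTTT.
  T.TTT
  T..TT
  TTFTT
  TF.FT
  F...F
Step 3: 4 trees catch fire, 5 burn out
  TTTT.
  T.TTT
  T..TT
  TF.FT
  F...F
  .....
Step 4: 3 trees catch fire, 4 burn out
  TTTT.
  T.TTT
  T..FT
  F...F
  .....
  .....
Step 5: 3 trees catch fire, 3 burn out
  TTTT.
  T.TFT
  F...F
  .....
  .....
  .....

TTTT.
T.TFT
F...F
.....
.....
.....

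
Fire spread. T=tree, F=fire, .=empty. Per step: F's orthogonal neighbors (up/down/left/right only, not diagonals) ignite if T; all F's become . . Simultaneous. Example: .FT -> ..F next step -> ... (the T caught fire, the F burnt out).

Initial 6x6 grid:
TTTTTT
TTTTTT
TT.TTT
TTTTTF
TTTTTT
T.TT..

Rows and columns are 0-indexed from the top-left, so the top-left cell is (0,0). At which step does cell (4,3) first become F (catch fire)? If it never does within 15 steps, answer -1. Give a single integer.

Step 1: cell (4,3)='T' (+3 fires, +1 burnt)
Step 2: cell (4,3)='T' (+4 fires, +3 burnt)
Step 3: cell (4,3)='F' (+5 fires, +4 burnt)
  -> target ignites at step 3
Step 4: cell (4,3)='.' (+5 fires, +5 burnt)
Step 5: cell (4,3)='.' (+6 fires, +5 burnt)
Step 6: cell (4,3)='.' (+4 fires, +6 burnt)
Step 7: cell (4,3)='.' (+3 fires, +4 burnt)
Step 8: cell (4,3)='.' (+1 fires, +3 burnt)
Step 9: cell (4,3)='.' (+0 fires, +1 burnt)
  fire out at step 9

3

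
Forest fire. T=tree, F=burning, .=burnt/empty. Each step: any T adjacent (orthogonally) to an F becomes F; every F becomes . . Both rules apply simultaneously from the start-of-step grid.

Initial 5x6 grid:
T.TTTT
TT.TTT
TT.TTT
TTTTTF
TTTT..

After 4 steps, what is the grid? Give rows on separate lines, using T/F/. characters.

Step 1: 2 trees catch fire, 1 burn out
  T.TTTT
  TT.TTT
  TT.TTF
  TTTTF.
  TTTT..
Step 2: 3 trees catch fire, 2 burn out
  T.TTTT
  TT.TTF
  TT.TF.
  TTTF..
  TTTT..
Step 3: 5 trees catch fire, 3 burn out
  T.TTTF
  TT.TF.
  TT.F..
  TTF...
  TTTF..
Step 4: 4 trees catch fire, 5 burn out
  T.TTF.
  TT.F..
  TT....
  TF....
  TTF...

T.TTF.
TT.F..
TT....
TF....
TTF...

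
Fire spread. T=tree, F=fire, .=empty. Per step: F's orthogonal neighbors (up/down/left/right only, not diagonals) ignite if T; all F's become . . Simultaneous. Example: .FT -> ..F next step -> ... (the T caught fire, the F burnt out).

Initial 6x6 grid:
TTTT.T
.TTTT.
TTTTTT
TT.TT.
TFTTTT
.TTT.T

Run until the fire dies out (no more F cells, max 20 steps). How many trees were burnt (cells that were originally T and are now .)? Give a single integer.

Answer: 27

Derivation:
Step 1: +4 fires, +1 burnt (F count now 4)
Step 2: +4 fires, +4 burnt (F count now 4)
Step 3: +6 fires, +4 burnt (F count now 6)
Step 4: +5 fires, +6 burnt (F count now 5)
Step 5: +5 fires, +5 burnt (F count now 5)
Step 6: +3 fires, +5 burnt (F count now 3)
Step 7: +0 fires, +3 burnt (F count now 0)
Fire out after step 7
Initially T: 28, now '.': 35
Total burnt (originally-T cells now '.'): 27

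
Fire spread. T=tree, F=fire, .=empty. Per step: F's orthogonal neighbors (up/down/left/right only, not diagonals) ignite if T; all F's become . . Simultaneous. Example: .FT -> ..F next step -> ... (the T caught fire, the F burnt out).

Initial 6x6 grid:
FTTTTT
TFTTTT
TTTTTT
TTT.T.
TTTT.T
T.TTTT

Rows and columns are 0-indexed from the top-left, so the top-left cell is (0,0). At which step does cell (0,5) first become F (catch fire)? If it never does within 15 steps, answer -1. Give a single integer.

Step 1: cell (0,5)='T' (+4 fires, +2 burnt)
Step 2: cell (0,5)='T' (+5 fires, +4 burnt)
Step 3: cell (0,5)='T' (+6 fires, +5 burnt)
Step 4: cell (0,5)='T' (+5 fires, +6 burnt)
Step 5: cell (0,5)='F' (+6 fires, +5 burnt)
  -> target ignites at step 5
Step 6: cell (0,5)='.' (+1 fires, +6 burnt)
Step 7: cell (0,5)='.' (+1 fires, +1 burnt)
Step 8: cell (0,5)='.' (+1 fires, +1 burnt)
Step 9: cell (0,5)='.' (+1 fires, +1 burnt)
Step 10: cell (0,5)='.' (+0 fires, +1 burnt)
  fire out at step 10

5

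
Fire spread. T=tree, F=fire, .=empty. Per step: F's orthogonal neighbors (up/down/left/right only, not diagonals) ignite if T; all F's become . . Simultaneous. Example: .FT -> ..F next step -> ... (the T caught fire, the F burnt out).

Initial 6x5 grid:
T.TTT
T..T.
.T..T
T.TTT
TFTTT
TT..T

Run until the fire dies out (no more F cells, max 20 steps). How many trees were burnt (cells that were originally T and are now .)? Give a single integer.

Step 1: +3 fires, +1 burnt (F count now 3)
Step 2: +4 fires, +3 burnt (F count now 4)
Step 3: +2 fires, +4 burnt (F count now 2)
Step 4: +2 fires, +2 burnt (F count now 2)
Step 5: +1 fires, +2 burnt (F count now 1)
Step 6: +0 fires, +1 burnt (F count now 0)
Fire out after step 6
Initially T: 19, now '.': 23
Total burnt (originally-T cells now '.'): 12

Answer: 12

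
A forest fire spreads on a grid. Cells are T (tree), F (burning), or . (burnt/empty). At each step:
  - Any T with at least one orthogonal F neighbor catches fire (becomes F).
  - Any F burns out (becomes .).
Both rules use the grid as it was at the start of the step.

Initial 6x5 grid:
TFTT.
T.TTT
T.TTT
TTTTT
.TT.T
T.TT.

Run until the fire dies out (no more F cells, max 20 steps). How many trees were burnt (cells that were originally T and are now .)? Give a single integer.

Answer: 21

Derivation:
Step 1: +2 fires, +1 burnt (F count now 2)
Step 2: +3 fires, +2 burnt (F count now 3)
Step 3: +3 fires, +3 burnt (F count now 3)
Step 4: +4 fires, +3 burnt (F count now 4)
Step 5: +4 fires, +4 burnt (F count now 4)
Step 6: +3 fires, +4 burnt (F count now 3)
Step 7: +2 fires, +3 burnt (F count now 2)
Step 8: +0 fires, +2 burnt (F count now 0)
Fire out after step 8
Initially T: 22, now '.': 29
Total burnt (originally-T cells now '.'): 21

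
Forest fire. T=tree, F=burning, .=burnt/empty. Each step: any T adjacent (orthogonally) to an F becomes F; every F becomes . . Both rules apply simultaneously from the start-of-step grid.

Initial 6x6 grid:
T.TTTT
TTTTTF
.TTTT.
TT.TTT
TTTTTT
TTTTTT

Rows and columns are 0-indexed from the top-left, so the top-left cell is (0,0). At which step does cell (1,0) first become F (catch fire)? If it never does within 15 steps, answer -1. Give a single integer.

Step 1: cell (1,0)='T' (+2 fires, +1 burnt)
Step 2: cell (1,0)='T' (+3 fires, +2 burnt)
Step 3: cell (1,0)='T' (+4 fires, +3 burnt)
Step 4: cell (1,0)='T' (+6 fires, +4 burnt)
Step 5: cell (1,0)='F' (+5 fires, +6 burnt)
  -> target ignites at step 5
Step 6: cell (1,0)='.' (+5 fires, +5 burnt)
Step 7: cell (1,0)='.' (+3 fires, +5 burnt)
Step 8: cell (1,0)='.' (+2 fires, +3 burnt)
Step 9: cell (1,0)='.' (+1 fires, +2 burnt)
Step 10: cell (1,0)='.' (+0 fires, +1 burnt)
  fire out at step 10

5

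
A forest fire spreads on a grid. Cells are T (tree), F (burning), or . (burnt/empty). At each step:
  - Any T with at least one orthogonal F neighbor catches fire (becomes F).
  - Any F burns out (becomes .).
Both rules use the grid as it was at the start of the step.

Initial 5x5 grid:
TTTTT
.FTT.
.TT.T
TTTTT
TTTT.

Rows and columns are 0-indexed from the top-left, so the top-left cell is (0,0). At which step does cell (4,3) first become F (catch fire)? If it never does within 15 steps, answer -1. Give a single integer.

Step 1: cell (4,3)='T' (+3 fires, +1 burnt)
Step 2: cell (4,3)='T' (+5 fires, +3 burnt)
Step 3: cell (4,3)='T' (+4 fires, +5 burnt)
Step 4: cell (4,3)='T' (+4 fires, +4 burnt)
Step 5: cell (4,3)='F' (+2 fires, +4 burnt)
  -> target ignites at step 5
Step 6: cell (4,3)='.' (+1 fires, +2 burnt)
Step 7: cell (4,3)='.' (+0 fires, +1 burnt)
  fire out at step 7

5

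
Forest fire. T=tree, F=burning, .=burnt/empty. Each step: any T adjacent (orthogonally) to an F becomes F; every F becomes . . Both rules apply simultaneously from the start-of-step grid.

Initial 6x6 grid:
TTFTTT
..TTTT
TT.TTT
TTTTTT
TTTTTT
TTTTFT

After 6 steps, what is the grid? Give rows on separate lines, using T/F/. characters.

Step 1: 6 trees catch fire, 2 burn out
  TF.FTT
  ..FTTT
  TT.TTT
  TTTTTT
  TTTTFT
  TTTF.F
Step 2: 7 trees catch fire, 6 burn out
  F...FT
  ...FTT
  TT.TTT
  TTTTFT
  TTTF.F
  TTF...
Step 3: 8 trees catch fire, 7 burn out
  .....F
  ....FT
  TT.FFT
  TTTF.F
  TTF...
  TF....
Step 4: 5 trees catch fire, 8 burn out
  ......
  .....F
  TT...F
  TTF...
  TF....
  F.....
Step 5: 2 trees catch fire, 5 burn out
  ......
  ......
  TT....
  TF....
  F.....
  ......
Step 6: 2 trees catch fire, 2 burn out
  ......
  ......
  TF....
  F.....
  ......
  ......

......
......
TF....
F.....
......
......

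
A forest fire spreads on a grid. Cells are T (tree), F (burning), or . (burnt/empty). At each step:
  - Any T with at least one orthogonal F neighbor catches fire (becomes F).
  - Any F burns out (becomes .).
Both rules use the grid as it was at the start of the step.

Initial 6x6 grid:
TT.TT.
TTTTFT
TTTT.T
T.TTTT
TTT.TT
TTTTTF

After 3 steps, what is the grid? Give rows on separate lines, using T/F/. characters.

Step 1: 5 trees catch fire, 2 burn out
  TT.TF.
  TTTF.F
  TTTT.T
  T.TTTT
  TTT.TF
  TTTTF.
Step 2: 7 trees catch fire, 5 burn out
  TT.F..
  TTF...
  TTTF.F
  T.TTTF
  TTT.F.
  TTTF..
Step 3: 5 trees catch fire, 7 burn out
  TT....
  TF....
  TTF...
  T.TFF.
  TTT...
  TTF...

TT....
TF....
TTF...
T.TFF.
TTT...
TTF...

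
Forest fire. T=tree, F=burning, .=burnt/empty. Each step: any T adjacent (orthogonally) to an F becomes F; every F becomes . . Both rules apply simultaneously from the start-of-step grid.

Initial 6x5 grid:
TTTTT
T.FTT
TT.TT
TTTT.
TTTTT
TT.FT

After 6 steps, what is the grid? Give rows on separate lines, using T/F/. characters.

Step 1: 4 trees catch fire, 2 burn out
  TTFTT
  T..FT
  TT.TT
  TTTT.
  TTTFT
  TT..F
Step 2: 7 trees catch fire, 4 burn out
  TF.FT
  T...F
  TT.FT
  TTTF.
  TTF.F
  TT...
Step 3: 5 trees catch fire, 7 burn out
  F...F
  T....
  TT..F
  TTF..
  TF...
  TT...
Step 4: 4 trees catch fire, 5 burn out
  .....
  F....
  TT...
  TF...
  F....
  TF...
Step 5: 4 trees catch fire, 4 burn out
  .....
  .....
  FF...
  F....
  .....
  F....
Step 6: 0 trees catch fire, 4 burn out
  .....
  .....
  .....
  .....
  .....
  .....

.....
.....
.....
.....
.....
.....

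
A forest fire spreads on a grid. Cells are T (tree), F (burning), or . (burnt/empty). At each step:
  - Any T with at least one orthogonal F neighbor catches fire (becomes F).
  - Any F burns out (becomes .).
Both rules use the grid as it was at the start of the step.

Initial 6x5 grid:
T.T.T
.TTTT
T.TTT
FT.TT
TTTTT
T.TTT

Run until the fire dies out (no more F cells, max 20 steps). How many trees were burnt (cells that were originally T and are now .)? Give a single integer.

Step 1: +3 fires, +1 burnt (F count now 3)
Step 2: +2 fires, +3 burnt (F count now 2)
Step 3: +1 fires, +2 burnt (F count now 1)
Step 4: +2 fires, +1 burnt (F count now 2)
Step 5: +3 fires, +2 burnt (F count now 3)
Step 6: +3 fires, +3 burnt (F count now 3)
Step 7: +3 fires, +3 burnt (F count now 3)
Step 8: +2 fires, +3 burnt (F count now 2)
Step 9: +3 fires, +2 burnt (F count now 3)
Step 10: +0 fires, +3 burnt (F count now 0)
Fire out after step 10
Initially T: 23, now '.': 29
Total burnt (originally-T cells now '.'): 22

Answer: 22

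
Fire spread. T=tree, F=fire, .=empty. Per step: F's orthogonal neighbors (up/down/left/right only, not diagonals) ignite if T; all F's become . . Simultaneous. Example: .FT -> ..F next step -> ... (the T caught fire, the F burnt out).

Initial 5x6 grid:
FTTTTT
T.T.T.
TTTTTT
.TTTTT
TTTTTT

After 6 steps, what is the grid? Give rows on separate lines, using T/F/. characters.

Step 1: 2 trees catch fire, 1 burn out
  .FTTTT
  F.T.T.
  TTTTTT
  .TTTTT
  TTTTTT
Step 2: 2 trees catch fire, 2 burn out
  ..FTTT
  ..T.T.
  FTTTTT
  .TTTTT
  TTTTTT
Step 3: 3 trees catch fire, 2 burn out
  ...FTT
  ..F.T.
  .FTTTT
  .TTTTT
  TTTTTT
Step 4: 3 trees catch fire, 3 burn out
  ....FT
  ....T.
  ..FTTT
  .FTTTT
  TTTTTT
Step 5: 5 trees catch fire, 3 burn out
  .....F
  ....F.
  ...FTT
  ..FTTT
  TFTTTT
Step 6: 4 trees catch fire, 5 burn out
  ......
  ......
  ....FT
  ...FTT
  F.FTTT

......
......
....FT
...FTT
F.FTTT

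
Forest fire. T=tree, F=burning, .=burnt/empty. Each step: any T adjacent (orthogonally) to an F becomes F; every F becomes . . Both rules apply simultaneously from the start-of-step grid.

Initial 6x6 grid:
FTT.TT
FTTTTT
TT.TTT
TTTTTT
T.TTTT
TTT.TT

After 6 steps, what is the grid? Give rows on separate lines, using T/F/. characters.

Step 1: 3 trees catch fire, 2 burn out
  .FT.TT
  .FTTTT
  FT.TTT
  TTTTTT
  T.TTTT
  TTT.TT
Step 2: 4 trees catch fire, 3 burn out
  ..F.TT
  ..FTTT
  .F.TTT
  FTTTTT
  T.TTTT
  TTT.TT
Step 3: 3 trees catch fire, 4 burn out
  ....TT
  ...FTT
  ...TTT
  .FTTTT
  F.TTTT
  TTT.TT
Step 4: 4 trees catch fire, 3 burn out
  ....TT
  ....FT
  ...FTT
  ..FTTT
  ..TTTT
  FTT.TT
Step 5: 6 trees catch fire, 4 burn out
  ....FT
  .....F
  ....FT
  ...FTT
  ..FTTT
  .FT.TT
Step 6: 5 trees catch fire, 6 burn out
  .....F
  ......
  .....F
  ....FT
  ...FTT
  ..F.TT

.....F
......
.....F
....FT
...FTT
..F.TT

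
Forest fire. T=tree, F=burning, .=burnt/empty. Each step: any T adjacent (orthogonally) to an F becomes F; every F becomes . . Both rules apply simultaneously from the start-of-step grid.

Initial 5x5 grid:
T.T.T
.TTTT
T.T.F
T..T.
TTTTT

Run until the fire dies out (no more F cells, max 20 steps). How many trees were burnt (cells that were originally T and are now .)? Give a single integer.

Answer: 7

Derivation:
Step 1: +1 fires, +1 burnt (F count now 1)
Step 2: +2 fires, +1 burnt (F count now 2)
Step 3: +1 fires, +2 burnt (F count now 1)
Step 4: +3 fires, +1 burnt (F count now 3)
Step 5: +0 fires, +3 burnt (F count now 0)
Fire out after step 5
Initially T: 16, now '.': 16
Total burnt (originally-T cells now '.'): 7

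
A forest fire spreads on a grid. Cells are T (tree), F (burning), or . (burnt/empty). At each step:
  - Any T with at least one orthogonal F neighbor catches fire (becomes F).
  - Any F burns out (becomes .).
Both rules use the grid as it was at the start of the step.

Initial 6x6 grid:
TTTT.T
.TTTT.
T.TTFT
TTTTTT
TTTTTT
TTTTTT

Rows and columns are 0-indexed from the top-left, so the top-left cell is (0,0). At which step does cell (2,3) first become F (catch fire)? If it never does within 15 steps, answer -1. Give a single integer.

Step 1: cell (2,3)='F' (+4 fires, +1 burnt)
  -> target ignites at step 1
Step 2: cell (2,3)='.' (+5 fires, +4 burnt)
Step 3: cell (2,3)='.' (+6 fires, +5 burnt)
Step 4: cell (2,3)='.' (+6 fires, +6 burnt)
Step 5: cell (2,3)='.' (+4 fires, +6 burnt)
Step 6: cell (2,3)='.' (+4 fires, +4 burnt)
Step 7: cell (2,3)='.' (+1 fires, +4 burnt)
Step 8: cell (2,3)='.' (+0 fires, +1 burnt)
  fire out at step 8

1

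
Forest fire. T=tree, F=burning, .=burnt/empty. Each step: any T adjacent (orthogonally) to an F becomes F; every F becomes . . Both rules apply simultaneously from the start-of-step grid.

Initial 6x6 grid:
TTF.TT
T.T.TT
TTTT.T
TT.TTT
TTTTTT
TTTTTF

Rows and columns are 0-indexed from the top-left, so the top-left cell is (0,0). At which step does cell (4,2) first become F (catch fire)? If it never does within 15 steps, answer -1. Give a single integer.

Step 1: cell (4,2)='T' (+4 fires, +2 burnt)
Step 2: cell (4,2)='T' (+5 fires, +4 burnt)
Step 3: cell (4,2)='T' (+7 fires, +5 burnt)
Step 4: cell (4,2)='F' (+6 fires, +7 burnt)
  -> target ignites at step 4
Step 5: cell (4,2)='.' (+5 fires, +6 burnt)
Step 6: cell (4,2)='.' (+2 fires, +5 burnt)
Step 7: cell (4,2)='.' (+0 fires, +2 burnt)
  fire out at step 7

4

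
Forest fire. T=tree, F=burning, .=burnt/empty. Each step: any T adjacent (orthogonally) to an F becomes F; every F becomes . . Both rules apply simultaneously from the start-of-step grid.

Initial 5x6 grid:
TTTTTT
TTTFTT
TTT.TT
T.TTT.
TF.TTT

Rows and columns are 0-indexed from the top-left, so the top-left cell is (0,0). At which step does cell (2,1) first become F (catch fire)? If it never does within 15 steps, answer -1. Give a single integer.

Step 1: cell (2,1)='T' (+4 fires, +2 burnt)
Step 2: cell (2,1)='T' (+7 fires, +4 burnt)
Step 3: cell (2,1)='F' (+8 fires, +7 burnt)
  -> target ignites at step 3
Step 4: cell (2,1)='.' (+3 fires, +8 burnt)
Step 5: cell (2,1)='.' (+2 fires, +3 burnt)
Step 6: cell (2,1)='.' (+0 fires, +2 burnt)
  fire out at step 6

3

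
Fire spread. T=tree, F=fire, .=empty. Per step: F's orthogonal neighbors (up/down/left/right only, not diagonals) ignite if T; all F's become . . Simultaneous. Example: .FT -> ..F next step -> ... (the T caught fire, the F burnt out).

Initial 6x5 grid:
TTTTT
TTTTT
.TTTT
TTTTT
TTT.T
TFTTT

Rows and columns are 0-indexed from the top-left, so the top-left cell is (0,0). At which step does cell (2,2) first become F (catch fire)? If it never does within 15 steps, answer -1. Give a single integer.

Step 1: cell (2,2)='T' (+3 fires, +1 burnt)
Step 2: cell (2,2)='T' (+4 fires, +3 burnt)
Step 3: cell (2,2)='T' (+4 fires, +4 burnt)
Step 4: cell (2,2)='F' (+4 fires, +4 burnt)
  -> target ignites at step 4
Step 5: cell (2,2)='.' (+5 fires, +4 burnt)
Step 6: cell (2,2)='.' (+4 fires, +5 burnt)
Step 7: cell (2,2)='.' (+2 fires, +4 burnt)
Step 8: cell (2,2)='.' (+1 fires, +2 burnt)
Step 9: cell (2,2)='.' (+0 fires, +1 burnt)
  fire out at step 9

4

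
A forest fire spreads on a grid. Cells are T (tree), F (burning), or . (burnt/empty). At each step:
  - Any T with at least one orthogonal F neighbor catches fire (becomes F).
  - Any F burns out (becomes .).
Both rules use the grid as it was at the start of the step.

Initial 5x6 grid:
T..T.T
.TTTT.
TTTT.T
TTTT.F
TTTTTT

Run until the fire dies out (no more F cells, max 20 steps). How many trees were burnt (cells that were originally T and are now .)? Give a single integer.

Step 1: +2 fires, +1 burnt (F count now 2)
Step 2: +1 fires, +2 burnt (F count now 1)
Step 3: +1 fires, +1 burnt (F count now 1)
Step 4: +2 fires, +1 burnt (F count now 2)
Step 5: +3 fires, +2 burnt (F count now 3)
Step 6: +4 fires, +3 burnt (F count now 4)
Step 7: +5 fires, +4 burnt (F count now 5)
Step 8: +2 fires, +5 burnt (F count now 2)
Step 9: +0 fires, +2 burnt (F count now 0)
Fire out after step 9
Initially T: 22, now '.': 28
Total burnt (originally-T cells now '.'): 20

Answer: 20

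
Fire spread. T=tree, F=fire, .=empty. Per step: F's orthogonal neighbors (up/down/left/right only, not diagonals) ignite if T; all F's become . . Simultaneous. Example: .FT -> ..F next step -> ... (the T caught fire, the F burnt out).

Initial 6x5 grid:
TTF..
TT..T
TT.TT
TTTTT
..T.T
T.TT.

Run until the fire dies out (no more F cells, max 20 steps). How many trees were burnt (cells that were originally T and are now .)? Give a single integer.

Answer: 18

Derivation:
Step 1: +1 fires, +1 burnt (F count now 1)
Step 2: +2 fires, +1 burnt (F count now 2)
Step 3: +2 fires, +2 burnt (F count now 2)
Step 4: +2 fires, +2 burnt (F count now 2)
Step 5: +2 fires, +2 burnt (F count now 2)
Step 6: +2 fires, +2 burnt (F count now 2)
Step 7: +3 fires, +2 burnt (F count now 3)
Step 8: +3 fires, +3 burnt (F count now 3)
Step 9: +1 fires, +3 burnt (F count now 1)
Step 10: +0 fires, +1 burnt (F count now 0)
Fire out after step 10
Initially T: 19, now '.': 29
Total burnt (originally-T cells now '.'): 18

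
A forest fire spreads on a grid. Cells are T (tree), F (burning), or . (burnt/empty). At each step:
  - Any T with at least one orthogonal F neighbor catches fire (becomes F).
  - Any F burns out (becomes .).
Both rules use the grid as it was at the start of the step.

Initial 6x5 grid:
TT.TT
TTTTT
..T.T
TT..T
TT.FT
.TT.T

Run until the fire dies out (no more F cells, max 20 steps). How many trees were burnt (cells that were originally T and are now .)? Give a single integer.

Step 1: +1 fires, +1 burnt (F count now 1)
Step 2: +2 fires, +1 burnt (F count now 2)
Step 3: +1 fires, +2 burnt (F count now 1)
Step 4: +1 fires, +1 burnt (F count now 1)
Step 5: +2 fires, +1 burnt (F count now 2)
Step 6: +2 fires, +2 burnt (F count now 2)
Step 7: +2 fires, +2 burnt (F count now 2)
Step 8: +2 fires, +2 burnt (F count now 2)
Step 9: +1 fires, +2 burnt (F count now 1)
Step 10: +0 fires, +1 burnt (F count now 0)
Fire out after step 10
Initially T: 20, now '.': 24
Total burnt (originally-T cells now '.'): 14

Answer: 14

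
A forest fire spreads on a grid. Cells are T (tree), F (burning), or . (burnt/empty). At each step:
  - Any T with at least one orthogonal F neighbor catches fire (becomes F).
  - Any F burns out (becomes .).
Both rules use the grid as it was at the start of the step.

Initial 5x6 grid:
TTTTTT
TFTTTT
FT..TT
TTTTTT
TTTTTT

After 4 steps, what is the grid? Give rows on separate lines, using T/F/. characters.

Step 1: 5 trees catch fire, 2 burn out
  TFTTTT
  F.FTTT
  .F..TT
  FTTTTT
  TTTTTT
Step 2: 5 trees catch fire, 5 burn out
  F.FTTT
  ...FTT
  ....TT
  .FTTTT
  FTTTTT
Step 3: 4 trees catch fire, 5 burn out
  ...FTT
  ....FT
  ....TT
  ..FTTT
  .FTTTT
Step 4: 5 trees catch fire, 4 burn out
  ....FT
  .....F
  ....FT
  ...FTT
  ..FTTT

....FT
.....F
....FT
...FTT
..FTTT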